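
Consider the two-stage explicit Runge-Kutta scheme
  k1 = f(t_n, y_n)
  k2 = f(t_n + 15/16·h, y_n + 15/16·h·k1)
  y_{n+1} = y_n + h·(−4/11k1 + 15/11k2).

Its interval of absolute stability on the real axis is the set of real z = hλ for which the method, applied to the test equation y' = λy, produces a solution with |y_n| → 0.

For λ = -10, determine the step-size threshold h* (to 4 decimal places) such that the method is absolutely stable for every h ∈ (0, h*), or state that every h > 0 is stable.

(-0.7822,0); λ=-10 ⇒ h* = (176/225)/10 = 0.0782.

Test eqn y'=λy, z=hλ:
  k1=λy_n ⇒ h·k1=z·y_n;  k2=λ(1+15/16z)y_n ⇒ h·k2=z(1+15/16z)y_n
  y_{n+1}/y_n = 1 − 4/11z + 15/11z(1+15/16z) = 1 + z + 225/176z²
  Hence R(z) = 1 + z + 225/176z².

Find x<0 with |R(x)|<1.
x=-1.5: |R|=2.3764
R=1: x+225/176x²=0 ⇒ x=−176/225=-0.7822; min R=1−1/(4·225/176)=0.8044>−1
Confirm numerically:
  x=-0.707: |R|=0.93201 <1
  x=-0.629: |R|=0.87679 <1
  x=-0.485: |R|=0.81571 <1
  x=-1.002: |R|=1.28153 >1
  x=-0.911: |R|=1.14998 >1
Stable set (-0.7822, 0).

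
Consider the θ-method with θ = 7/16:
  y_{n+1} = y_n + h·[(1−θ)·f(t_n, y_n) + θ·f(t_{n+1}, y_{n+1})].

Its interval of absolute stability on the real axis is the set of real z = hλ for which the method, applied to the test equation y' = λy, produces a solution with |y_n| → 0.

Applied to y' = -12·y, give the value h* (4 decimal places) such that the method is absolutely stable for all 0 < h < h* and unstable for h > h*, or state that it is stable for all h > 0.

(-16.0000,0); λ=-12 ⇒ h* = (16)/12 = 1.3333.

Set f=λy, z=hλ:
  y_{n+1} = y_n + z·[9/16·y_n + 7/16·y_{n+1}] ⇒ (1 − 7/16z)y_{n+1} = (1 + 9/16z)y_n
  ⇒ R(z) = (1 + 9/16z)/(1 − 7/16z).

Find x<0 with |R(x)|<1.
x=-0.54: |R|=0.5632
R=−1: 1+9/16x = −1+7/16x ⇒ -1/8x=2 ⇒ x=2/(-1/8)=-16.0000
Confirm numerically:
  x=-13.743: |R|=0.95977 <1
  x=-13.490: |R|=0.95454 <1
  x=-12.671: |R|=0.93641 <1
  x=-16.339: |R|=1.00520 >1
  x=-16.043: |R|=1.00067 >1
  x=-16.034: |R|=1.00053 >1
Stable set (-16.0000, 0).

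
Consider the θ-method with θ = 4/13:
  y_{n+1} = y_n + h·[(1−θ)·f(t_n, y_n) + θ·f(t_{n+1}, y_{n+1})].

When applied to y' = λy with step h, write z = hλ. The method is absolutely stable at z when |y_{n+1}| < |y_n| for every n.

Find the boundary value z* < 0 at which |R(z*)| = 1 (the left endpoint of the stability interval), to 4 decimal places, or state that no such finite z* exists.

left endpoint -5.2000.

Test eqn y'=λy, z=hλ:
  y_{n+1} = y_n + z·[9/13·y_n + 4/13·y_{n+1}] ⇒ (1 − 4/13z)y_{n+1} = (1 + 9/13z)y_n
  so R(z) = (1 + 9/13z)/(1 − 4/13z).

Solve |R(x)|<1 on ℝ⁻.
x=-0.67: |R|=0.4445
R=−1: 1+9/13x = −1+4/13x ⇒ -5/13x=2 ⇒ x=2/(-5/13)=-5.2000
Confirm numerically:
  x=-4.108: |R|=0.81449 <1
  x=-3.554: |R|=0.69760 <1
  x=-2.984: |R|=0.55566 <1
  x=-2.516: |R|=0.41814 <1
  x=-5.714: |R|=1.07168 >1
  x=-5.239: |R|=1.00574 >1
So |R|<1 on (-5.2000, 0).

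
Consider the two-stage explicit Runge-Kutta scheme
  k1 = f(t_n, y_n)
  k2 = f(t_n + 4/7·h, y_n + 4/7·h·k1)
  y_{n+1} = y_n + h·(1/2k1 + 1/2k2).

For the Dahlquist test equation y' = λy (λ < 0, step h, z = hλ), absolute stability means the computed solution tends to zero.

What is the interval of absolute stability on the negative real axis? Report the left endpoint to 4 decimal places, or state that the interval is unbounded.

On y'=λy, z=hλ:
  k1=λy_n ⇒ h·k1=z·y_n;  k2=λ(1+4/7z)y_n ⇒ h·k2=z(1+4/7z)y_n
  y_{n+1}/y_n = 1 + 1/2z + 1/2z(1+4/7z) = 1 + z + 2/7z²
  ⇒ R(z) = 1 + z + 2/7z².

Boundary: |R(x)|=1, x<0.
x=-1.09: |R|=0.2495
R=1: x+2/7x²=0 ⇒ x=−7/2=-3.5000; min R=1−1/(4·2/7)=0.1250>−1
Confirm numerically:
  x=-3.252: |R|=0.76957 <1
  x=-2.825: |R|=0.45518 <1
  x=-2.537: |R|=0.30196 <1
  x=-2.117: |R|=0.16348 <1
  x=-3.970: |R|=1.53311 >1
  x=-3.853: |R|=1.38860 >1
  x=-3.647: |R|=1.15317 >1
So |R|<1 on (-3.5000, 0).

(-3.5000, 0).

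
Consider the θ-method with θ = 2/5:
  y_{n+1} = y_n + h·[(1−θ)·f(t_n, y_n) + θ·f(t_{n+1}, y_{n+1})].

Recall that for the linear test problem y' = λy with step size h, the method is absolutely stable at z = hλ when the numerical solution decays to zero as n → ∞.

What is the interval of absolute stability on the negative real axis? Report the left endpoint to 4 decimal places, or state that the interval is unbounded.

(-10.0000, 0).

Set f=λy, z=hλ:
  y_{n+1} = y_n + z·[3/5·y_n + 2/5·y_{n+1}] ⇒ (1 − 2/5z)y_{n+1} = (1 + 3/5z)y_n
  Hence R(z) = (1 + 3/5z)/(1 − 2/5z).

Find x<0 with |R(x)|<1.
x=-1.59: |R|=0.0281
R=−1: 1+3/5x = −1+2/5x ⇒ -1/5x=2 ⇒ x=2/(-1/5)=-10.0000
Confirm numerically:
  x=-9.002: |R|=0.95662 <1
  x=-7.159: |R|=0.85294 <1
  x=-5.866: |R|=0.75293 <1
  x=-10.282: |R|=1.01103 >1
  x=-10.030: |R|=1.00120 >1
So |R|<1 on (-10.0000, 0).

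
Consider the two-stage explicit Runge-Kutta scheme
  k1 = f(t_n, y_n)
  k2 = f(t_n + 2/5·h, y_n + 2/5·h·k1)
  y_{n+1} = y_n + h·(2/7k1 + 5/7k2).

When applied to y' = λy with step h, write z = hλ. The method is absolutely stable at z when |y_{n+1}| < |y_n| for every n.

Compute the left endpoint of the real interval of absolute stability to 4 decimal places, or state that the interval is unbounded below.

left endpoint -3.5000.

Set f=λy, z=hλ:
  k1=λy_n ⇒ h·k1=z·y_n;  k2=λ(1+2/5z)y_n ⇒ h·k2=z(1+2/5z)y_n
  y_{n+1}/y_n = 1 + 2/7z + 5/7z(1+2/5z) = 1 + z + 2/7z²
  R(z) = 1 + z + 2/7z².

Boundary: |R(x)|=1, x<0.
x=-1.43: |R|=0.1543
R=1: x+2/7x²=0 ⇒ x=−7/2=-3.5000; min R=1−1/(4·2/7)=0.1250>−1
Confirm numerically:
  x=-3.191: |R|=0.71828 <1
  x=-1.589: |R|=0.13241 <1
  x=-1.414: |R|=0.15726 <1
  x=-3.737: |R|=1.25305 >1
  x=-3.650: |R|=1.15643 >1
Interval (-3.5000, 0).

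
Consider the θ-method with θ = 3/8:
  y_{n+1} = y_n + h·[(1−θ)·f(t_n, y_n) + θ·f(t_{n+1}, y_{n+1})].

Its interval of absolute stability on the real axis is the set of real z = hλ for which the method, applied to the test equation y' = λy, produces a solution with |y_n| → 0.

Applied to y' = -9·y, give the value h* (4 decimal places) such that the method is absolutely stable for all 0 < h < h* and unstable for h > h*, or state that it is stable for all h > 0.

(-8.0000,0); λ=-9 ⇒ h* = (8)/9 = 0.8889.

Test eqn y'=λy, z=hλ:
  y_{n+1} = y_n + z·[5/8·y_n + 3/8·y_{n+1}] ⇒ (1 − 3/8z)y_{n+1} = (1 + 5/8z)y_n
  ⇒ R(z) = (1 + 5/8z)/(1 − 3/8z).

Need |R(x)|<1, x<0.
x=-0.61: |R|=0.5036
R=−1: 1+5/8x = −1+3/8x ⇒ -1/4x=2 ⇒ x=2/(-1/4)=-8.0000
Confirm numerically:
  x=-5.765: |R|=0.82329 <1
  x=-5.646: |R|=0.81121 <1
  x=-5.346: |R|=0.77918 <1
  x=-8.557: |R|=1.03308 >1
  x=-8.327: |R|=1.01983 >1
  x=-8.203: |R|=1.01245 >1
Interval (-8.0000, 0).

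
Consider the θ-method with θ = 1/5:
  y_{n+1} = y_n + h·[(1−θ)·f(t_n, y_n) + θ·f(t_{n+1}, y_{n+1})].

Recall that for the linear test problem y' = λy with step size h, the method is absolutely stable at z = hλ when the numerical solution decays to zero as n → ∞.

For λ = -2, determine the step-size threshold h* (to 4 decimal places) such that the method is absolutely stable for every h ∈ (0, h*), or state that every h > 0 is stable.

(-3.3333,0); λ=-2 ⇒ h* = (10/3)/2 = 1.6667.

With y'=λy (z=hλ):
  y_{n+1} = y_n + z·[4/5·y_n + 1/5·y_{n+1}] ⇒ (1 − 1/5z)y_{n+1} = (1 + 4/5z)y_n
  R(z) = (1 + 4/5z)/(1 − 1/5z).

Boundary: |R(x)|=1, x<0.
x=-1.49: |R|=0.1479
R=−1: 1+4/5x = −1+1/5x ⇒ -3/5x=2 ⇒ x=2/(-3/5)=-3.3333
Confirm numerically:
  x=-2.812: |R|=0.79980 <1
  x=-2.756: |R|=0.77669 <1
  x=-2.662: |R|=0.73714 <1
  x=-2.638: |R|=0.72689 <1
  x=-3.654: |R|=1.11116 >1
  x=-3.557: |R|=1.07842 >1
  x=-3.404: |R|=1.02523 >1
Interval (-3.3333, 0).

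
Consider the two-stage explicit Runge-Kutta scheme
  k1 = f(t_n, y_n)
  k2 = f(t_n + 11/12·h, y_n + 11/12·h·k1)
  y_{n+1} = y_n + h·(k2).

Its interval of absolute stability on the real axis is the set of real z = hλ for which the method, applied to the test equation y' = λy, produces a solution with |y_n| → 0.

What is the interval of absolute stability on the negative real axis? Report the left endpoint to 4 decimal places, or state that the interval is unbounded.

Test eqn y'=λy, z=hλ:
  k1=λy_n ⇒ h·k1=z·y_n;  k2=λ(1+11/12z)y_n ⇒ h·k2=z(1+11/12z)y_n
  y_{n+1}/y_n = 1 + z(1+11/12z) = 1 + z + 11/12z²
  ⇒ R(z) = 1 + z + 11/12z².

Need |R(x)|<1, x<0.
x=-1.7: |R|=1.9492
R=1: x+11/12x²=0 ⇒ x=−12/11=-1.0909; min R=1−1/(4·11/12)=0.7273>−1
Confirm numerically:
  x=-0.597: |R|=0.72971 <1
  x=-0.495: |R|=0.72961 <1
  x=-0.468: |R|=0.73277 <1
  x=-1.421: |R|=1.42997 >1
  x=-1.149: |R|=1.06118 >1
Stable set (-1.0909, 0).

z∈(-1.0909,0).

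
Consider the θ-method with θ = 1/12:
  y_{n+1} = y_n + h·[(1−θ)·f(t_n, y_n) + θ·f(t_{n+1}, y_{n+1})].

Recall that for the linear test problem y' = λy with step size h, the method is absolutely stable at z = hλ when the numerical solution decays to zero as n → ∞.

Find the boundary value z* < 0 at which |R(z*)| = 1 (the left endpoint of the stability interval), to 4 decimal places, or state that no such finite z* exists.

Set f=λy, z=hλ:
  y_{n+1} = y_n + z·[11/12·y_n + 1/12·y_{n+1}] ⇒ (1 − 1/12z)y_{n+1} = (1 + 11/12z)y_n
  so R(z) = (1 + 11/12z)/(1 − 1/12z).

Boundary: |R(x)|=1, x<0.
x=-1.11: |R|=0.0160
R=−1: 1+11/12x = −1+1/12x ⇒ -5/6x=2 ⇒ x=2/(-5/6)=-2.4000
Confirm numerically:
  x=-1.985: |R|=0.70325 <1
  x=-1.684: |R|=0.47676 <1
  x=-1.351: |R|=0.21429 <1
  x=-1.073: |R|=0.01507 <1
  x=-2.762: |R|=1.24522 >1
  x=-2.662: |R|=1.17869 >1
  x=-2.653: |R|=1.17266 >1
Interval (-2.4000, 0).

left endpoint -2.4000.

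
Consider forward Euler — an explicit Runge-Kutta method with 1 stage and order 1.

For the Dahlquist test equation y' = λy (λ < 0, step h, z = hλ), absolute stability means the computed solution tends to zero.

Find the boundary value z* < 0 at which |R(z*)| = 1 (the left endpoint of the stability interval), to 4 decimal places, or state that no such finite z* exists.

z* = -2.0000.

Test eqn y'=λy, z=hλ:
  order 1, 1-stage ⇒ R(z)=1+z
  (e.g. R(-0.85)=0.15000, |R|=0.15000)

Solve |R(x)|<1 on ℝ⁻.
x=-0.85: |R|=0.1500
|R(-1.03)|=0.0300 |R(-0.94)|=0.0600 |R(-0.64)|=0.3600
Bisect:
  x_lo=-2.3033 |R|=1.3033  x_hi=-0.3025 |R|=0.6975
  mid=-1.30291 |R|=0.30291 →hi
  mid=-1.80310 |R|=0.80310 →hi
  mid=-2.05320 |R|=1.05320 →lo
  mid=-1.92815 |R|=0.92815 →hi
  mid=-1.99067 |R|=0.99067 →hi
  mid=-2.02193 |R|=1.02193 →lo
  mid=-2.00630 |R|=1.00630 →lo
  mid=-1.99849 |R|=0.99849 →hi
  mid=-2.00240 |R|=1.00240 →lo
  mid=-2.00044 |R|=1.00044 →lo
  ...
  [-2.00008,-1.99995] ⇒ x*=-2.0000
Stable set (-2.0000, 0).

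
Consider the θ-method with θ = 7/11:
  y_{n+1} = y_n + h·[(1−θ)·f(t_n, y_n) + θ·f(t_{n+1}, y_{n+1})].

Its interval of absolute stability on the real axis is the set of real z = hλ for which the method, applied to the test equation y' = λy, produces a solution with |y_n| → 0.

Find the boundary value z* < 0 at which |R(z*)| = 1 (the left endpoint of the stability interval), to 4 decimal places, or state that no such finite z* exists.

On y'=λy, z=hλ:
  y_{n+1} = y_n + z·[4/11·y_n + 7/11·y_{n+1}] ⇒ (1 − 7/11z)y_{n+1} = (1 + 4/11z)y_n
  R(z) = (1 + 4/11z)/(1 − 7/11z).

Need |R(x)|<1, x<0.
x=-1.15: |R|=0.3360
x=-2: |R|=0.1200
x=-10: |R|=0.3580
x=-100: |R|=0.5471
θ=7/11≥1/2 ⇒ |1+4/11x|<|1−7/11x| ∀x<0 ⇒ interval (−∞,0).

interval (−∞, 0).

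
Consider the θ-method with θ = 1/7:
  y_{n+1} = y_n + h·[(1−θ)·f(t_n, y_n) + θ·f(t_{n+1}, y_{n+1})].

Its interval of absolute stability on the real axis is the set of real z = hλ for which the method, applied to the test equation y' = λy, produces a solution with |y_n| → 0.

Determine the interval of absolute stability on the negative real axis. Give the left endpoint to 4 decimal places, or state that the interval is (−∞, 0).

On y'=λy, z=hλ:
  y_{n+1} = y_n + z·[6/7·y_n + 1/7·y_{n+1}] ⇒ (1 − 1/7z)y_{n+1} = (1 + 6/7z)y_n
  Hence R(z) = (1 + 6/7z)/(1 − 1/7z).

Need |R(x)|<1, x<0.
x=-0.6: |R|=0.4474
R=−1: 1+6/7x = −1+1/7x ⇒ -5/7x=2 ⇒ x=2/(-5/7)=-2.8000
Confirm numerically:
  x=-2.694: |R|=0.94533 <1
  x=-2.293: |R|=0.72721 <1
  x=-2.252: |R|=0.70385 <1
  x=-3.280: |R|=1.23346 >1
  x=-3.112: |R|=1.15427 >1
  x=-2.839: |R|=1.01982 >1
Interval (-2.8000, 0).

(-2.8000, 0).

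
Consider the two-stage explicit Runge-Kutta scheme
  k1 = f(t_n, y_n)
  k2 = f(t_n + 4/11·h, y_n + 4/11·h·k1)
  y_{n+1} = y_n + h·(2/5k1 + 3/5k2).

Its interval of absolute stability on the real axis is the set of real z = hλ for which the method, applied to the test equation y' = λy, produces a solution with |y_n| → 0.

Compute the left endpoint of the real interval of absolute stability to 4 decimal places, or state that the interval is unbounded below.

left endpoint -4.5833.

On y'=λy, z=hλ:
  k1=λy_n ⇒ h·k1=z·y_n;  k2=λ(1+4/11z)y_n ⇒ h·k2=z(1+4/11z)y_n
  y_{n+1}/y_n = 1 + 2/5z + 3/5z(1+4/11z) = 1 + z + 12/55z²
  R(z) = 1 + z + 12/55z².

Solve |R(x)|<1 on ℝ⁻.
x=-1.24: |R|=0.0955
R=1: x+12/55x²=0 ⇒ x=−55/12=-4.5833; min R=1−1/(4·12/55)=-0.1458>−1
Confirm numerically:
  x=-3.825: |R|=0.36714 <1
  x=-3.122: |R|=0.00459 <1
  x=-3.071: |R|=0.01332 <1
  x=-2.333: |R|=0.14546 <1
  x=-5.105: |R|=1.58104 >1
  x=-5.066: |R|=1.53350 >1
  x=-4.710: |R|=1.13017 >1
So |R|<1 on (-4.5833, 0).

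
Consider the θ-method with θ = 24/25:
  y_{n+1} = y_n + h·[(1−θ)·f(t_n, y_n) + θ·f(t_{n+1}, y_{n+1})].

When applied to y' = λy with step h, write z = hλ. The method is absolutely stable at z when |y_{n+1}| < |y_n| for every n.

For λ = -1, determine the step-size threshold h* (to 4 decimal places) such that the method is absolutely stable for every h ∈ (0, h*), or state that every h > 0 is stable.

Test eqn y'=λy, z=hλ:
  y_{n+1} = y_n + z·[1/25·y_n + 24/25·y_{n+1}] ⇒ (1 − 24/25z)y_{n+1} = (1 + 1/25z)y_n
  so R(z) = (1 + 1/25z)/(1 − 24/25z).

Find x<0 with |R(x)|<1.
x=-1.64: |R|=0.3630
x=-2: |R|=0.3151
x=-10: |R|=0.0566
x=-100: |R|=0.0309
θ=24/25≥1/2 ⇒ |1+1/25x|<|1−24/25x| ∀x<0 ⇒ stable on all of ℝ⁻.

interval (−∞, 0). Any h>0 works for λ=-1.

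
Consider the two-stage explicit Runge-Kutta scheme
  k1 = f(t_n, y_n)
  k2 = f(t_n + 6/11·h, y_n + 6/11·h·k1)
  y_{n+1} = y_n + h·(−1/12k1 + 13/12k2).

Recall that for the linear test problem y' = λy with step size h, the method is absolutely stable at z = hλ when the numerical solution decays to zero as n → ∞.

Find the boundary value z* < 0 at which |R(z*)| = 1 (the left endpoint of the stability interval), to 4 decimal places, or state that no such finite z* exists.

z* = -1.6923.

Test eqn y'=λy, z=hλ:
  k1=λy_n ⇒ h·k1=z·y_n;  k2=λ(1+6/11z)y_n ⇒ h·k2=z(1+6/11z)y_n
  y_{n+1}/y_n = 1 − 1/12z + 13/12z(1+6/11z) = 1 + z + 13/22z²
  ⇒ R(z) = 1 + z + 13/22z².

Find x<0 with |R(x)|<1.
x=-0.96: |R|=0.5846
R=1: x+13/22x²=0 ⇒ x=−22/13=-1.6923; min R=1−1/(4·13/22)=0.5769>−1
Confirm numerically:
  x=-1.433: |R|=0.78043 <1
  x=-1.304: |R|=0.70079 <1
  x=-1.097: |R|=0.61411 <1
  x=-2.054: |R|=1.43900 >1
  x=-1.726: |R|=1.03436 >1
So |R|<1 on (-1.6923, 0).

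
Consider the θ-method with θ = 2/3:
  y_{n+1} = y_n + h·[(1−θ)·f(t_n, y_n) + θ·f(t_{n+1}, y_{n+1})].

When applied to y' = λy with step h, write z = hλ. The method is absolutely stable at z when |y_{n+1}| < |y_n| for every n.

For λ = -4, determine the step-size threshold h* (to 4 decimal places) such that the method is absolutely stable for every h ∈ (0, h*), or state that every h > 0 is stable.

On y'=λy, z=hλ:
  y_{n+1} = y_n + z·[1/3·y_n + 2/3·y_{n+1}] ⇒ (1 − 2/3z)y_{n+1} = (1 + 1/3z)y_n
  R(z) = (1 + 1/3z)/(1 − 2/3z).

Boundary: |R(x)|=1, x<0.
x=-0.46: |R|=0.6480
x=-2: |R|=0.1429
x=-10: |R|=0.3043
x=-100: |R|=0.4778
θ=2/3≥1/2 ⇒ |1+1/3x|<|1−2/3x| ∀x<0 ⇒ unbounded interval.

interval (−∞, 0). Any h>0 works for λ=-4.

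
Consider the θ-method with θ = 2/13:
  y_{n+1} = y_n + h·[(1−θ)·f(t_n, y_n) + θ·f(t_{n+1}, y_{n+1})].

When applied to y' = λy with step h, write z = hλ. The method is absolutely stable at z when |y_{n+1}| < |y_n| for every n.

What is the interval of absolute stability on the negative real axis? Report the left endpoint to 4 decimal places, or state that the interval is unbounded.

With y'=λy (z=hλ):
  y_{n+1} = y_n + z·[11/13·y_n + 2/13·y_{n+1}] ⇒ (1 − 2/13z)y_{n+1} = (1 + 11/13z)y_n
  Hence R(z) = (1 + 11/13z)/(1 − 2/13z).

Find x<0 with |R(x)|<1.
x=-0.85: |R|=0.2483
R=−1: 1+11/13x = −1+2/13x ⇒ -9/13x=2 ⇒ x=2/(-9/13)=-2.8889
Confirm numerically:
  x=-2.858: |R|=0.98515 <1
  x=-2.195: |R|=0.64089 <1
  x=-1.667: |R|=0.32674 <1
  x=-1.224: |R|=0.03004 <1
  x=-3.316: |R|=1.19580 >1
  x=-3.098: |R|=1.09804 >1
  x=-3.007: |R|=1.05591 >1
So |R|<1 on (-2.8889, 0).

z∈(-2.8889,0).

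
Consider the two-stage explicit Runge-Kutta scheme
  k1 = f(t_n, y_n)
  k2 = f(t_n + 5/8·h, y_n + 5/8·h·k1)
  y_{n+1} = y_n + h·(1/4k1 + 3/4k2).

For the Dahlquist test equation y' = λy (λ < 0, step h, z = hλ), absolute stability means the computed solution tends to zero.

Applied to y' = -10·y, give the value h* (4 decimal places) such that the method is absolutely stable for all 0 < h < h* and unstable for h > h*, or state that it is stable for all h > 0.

With y'=λy (z=hλ):
  k1=λy_n ⇒ h·k1=z·y_n;  k2=λ(1+5/8z)y_n ⇒ h·k2=z(1+5/8z)y_n
  y_{n+1}/y_n = 1 + 1/4z + 3/4z(1+5/8z) = 1 + z + 15/32z²
  Hence R(z) = 1 + z + 15/32z².

Need |R(x)|<1, x<0.
x=-0.33: |R|=0.7210
R=1: x+15/32x²=0 ⇒ x=−32/15=-2.1333; min R=1−1/(4·15/32)=0.4667>−1
Confirm numerically:
  x=-2.000: |R|=0.87500 <1
  x=-1.867: |R|=0.76692 <1
  x=-0.930: |R|=0.47542 <1
  x=-2.720: |R|=1.74800 >1
  x=-2.212: |R|=1.08157 >1
Stable set (-2.1333, 0).

(-2.1333,0); λ=-10 ⇒ h* = (32/15)/10 = 0.2133.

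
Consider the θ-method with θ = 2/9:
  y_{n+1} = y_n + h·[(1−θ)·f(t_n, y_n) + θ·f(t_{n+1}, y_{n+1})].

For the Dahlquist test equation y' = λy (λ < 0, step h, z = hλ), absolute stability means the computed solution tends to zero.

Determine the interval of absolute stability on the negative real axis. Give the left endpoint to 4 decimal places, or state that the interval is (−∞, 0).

Set f=λy, z=hλ:
  y_{n+1} = y_n + z·[7/9·y_n + 2/9·y_{n+1}] ⇒ (1 − 2/9z)y_{n+1} = (1 + 7/9z)y_n
  ⇒ R(z) = (1 + 7/9z)/(1 − 2/9z).

Find x<0 with |R(x)|<1.
x=-1.25: |R|=0.0217
R=−1: 1+7/9x = −1+2/9x ⇒ -5/9x=2 ⇒ x=2/(-5/9)=-3.6000
Confirm numerically:
  x=-3.446: |R|=0.95155 <1
  x=-2.844: |R|=0.74265 <1
  x=-2.547: |R|=0.62644 <1
  x=-4.105: |R|=1.14672 >1
  x=-3.651: |R|=1.01564 >1
Stable set (-3.6000, 0).

(-3.6000, 0).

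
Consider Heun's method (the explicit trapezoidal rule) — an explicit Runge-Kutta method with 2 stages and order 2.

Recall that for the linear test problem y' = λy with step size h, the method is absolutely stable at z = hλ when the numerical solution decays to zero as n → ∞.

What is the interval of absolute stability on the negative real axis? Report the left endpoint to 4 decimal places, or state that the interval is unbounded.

(-2.0000, 0).

With y'=λy (z=hλ):
  order 2, 2-stage ⇒ R(z)=1+z+z^2/2
  (e.g. R(-0.51)=0.62005, |R|=0.62005)

Solve |R(x)|<1 on ℝ⁻.
x=-0.51: |R|=0.6200
|R(-0.9)|=0.5050 |R(-0.83)|=0.5145 |R(-0.66)|=0.5578
Bisect:
  x_lo=-2.4925 |R|=1.6138  x_hi=-0.2913 |R|=0.7512
  mid=-1.39188 |R|=0.57679 →hi
  mid=-1.94220 |R|=0.94387 →hi
  mid=-2.21735 |R|=1.24097 →lo
  mid=-2.07977 |R|=1.08296 →lo
  mid=-2.01099 |R|=1.01105 →lo
  mid=-1.97659 |R|=0.97686 →hi
  mid=-1.99379 |R|=0.99381 →hi
  ...
  [-2.00010,-1.99997] ⇒ x*=-2.0000
Interval (-2.0000, 0).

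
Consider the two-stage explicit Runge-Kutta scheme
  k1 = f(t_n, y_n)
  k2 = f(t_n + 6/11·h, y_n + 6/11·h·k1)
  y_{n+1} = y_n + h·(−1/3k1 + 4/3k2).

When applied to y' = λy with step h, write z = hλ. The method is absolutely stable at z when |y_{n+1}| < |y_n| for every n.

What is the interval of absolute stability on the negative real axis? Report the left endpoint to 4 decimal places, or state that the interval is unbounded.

z∈(-1.3750,0).

With y'=λy (z=hλ):
  k1=λy_n ⇒ h·k1=z·y_n;  k2=λ(1+6/11z)y_n ⇒ h·k2=z(1+6/11z)y_n
  y_{n+1}/y_n = 1 − 1/3z + 4/3z(1+6/11z) = 1 + z + 8/11z²
  so R(z) = 1 + z + 8/11z².

Solve |R(x)|<1 on ℝ⁻.
x=-1.76: |R|=1.4928
R=1: x+8/11x²=0 ⇒ x=−11/8=-1.3750; min R=1−1/(4·8/11)=0.6562>−1
Confirm numerically:
  x=-1.073: |R|=0.76433 <1
  x=-0.872: |R|=0.68101 <1
  x=-0.782: |R|=0.66274 <1
  x=-0.687: |R|=0.65625 <1
  x=-1.703: |R|=1.40624 >1
  x=-1.544: |R|=1.18977 >1
So |R|<1 on (-1.3750, 0).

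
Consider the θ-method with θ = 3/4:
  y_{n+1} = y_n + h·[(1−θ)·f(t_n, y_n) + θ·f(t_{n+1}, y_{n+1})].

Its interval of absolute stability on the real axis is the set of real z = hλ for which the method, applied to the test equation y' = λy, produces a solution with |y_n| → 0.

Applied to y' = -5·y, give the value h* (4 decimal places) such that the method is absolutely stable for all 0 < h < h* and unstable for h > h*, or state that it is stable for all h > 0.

interval (−∞, 0). Any h>0 works for λ=-5.

Set f=λy, z=hλ:
  y_{n+1} = y_n + z·[1/4·y_n + 3/4·y_{n+1}] ⇒ (1 − 3/4z)y_{n+1} = (1 + 1/4z)y_n
  R(z) = (1 + 1/4z)/(1 − 3/4z).

Boundary: |R(x)|=1, x<0.
x=-0.72: |R|=0.5325
x=-2: |R|=0.2000
x=-10: |R|=0.1765
x=-100: |R|=0.3158
θ=3/4≥1/2 ⇒ |1+1/4x|<|1−3/4x| ∀x<0 ⇒ unbounded interval.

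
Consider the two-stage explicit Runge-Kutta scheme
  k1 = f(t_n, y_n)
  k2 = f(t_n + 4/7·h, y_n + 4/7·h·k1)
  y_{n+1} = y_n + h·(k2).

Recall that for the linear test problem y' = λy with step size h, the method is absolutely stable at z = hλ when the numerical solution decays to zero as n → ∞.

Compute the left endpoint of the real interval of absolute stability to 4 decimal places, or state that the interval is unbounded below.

On y'=λy, z=hλ:
  k1=λy_n ⇒ h·k1=z·y_n;  k2=λ(1+4/7z)y_n ⇒ h·k2=z(1+4/7z)y_n
  y_{n+1}/y_n = 1 + z(1+4/7z) = 1 + z + 4/7z²
  so R(z) = 1 + z + 4/7z².

Need |R(x)|<1, x<0.
x=-0.63: |R|=0.5968
R=1: x+4/7x²=0 ⇒ x=−7/4=-1.7500; min R=1−1/(4·4/7)=0.5625>−1
Confirm numerically:
  x=-1.208: |R|=0.62587 <1
  x=-1.026: |R|=0.57553 <1
  x=-0.770: |R|=0.56880 <1
  x=-2.274: |R|=1.68090 >1
  x=-1.946: |R|=1.21795 >1
  x=-1.887: |R|=1.14773 >1
Stable set (-1.7500, 0).

z* = -1.7500.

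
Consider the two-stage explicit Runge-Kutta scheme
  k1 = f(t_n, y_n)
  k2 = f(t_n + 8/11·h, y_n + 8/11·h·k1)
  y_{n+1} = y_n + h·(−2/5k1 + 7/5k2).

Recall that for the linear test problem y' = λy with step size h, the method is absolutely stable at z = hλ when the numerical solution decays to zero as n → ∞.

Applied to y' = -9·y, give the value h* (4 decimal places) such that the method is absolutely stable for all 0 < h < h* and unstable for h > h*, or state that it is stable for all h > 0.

(-0.9821,0); λ=-9 ⇒ h* = (55/56)/9 = 0.1091.

Test eqn y'=λy, z=hλ:
  k1=λy_n ⇒ h·k1=z·y_n;  k2=λ(1+8/11z)y_n ⇒ h·k2=z(1+8/11z)y_n
  y_{n+1}/y_n = 1 − 2/5z + 7/5z(1+8/11z) = 1 + z + 56/55z²
  ⇒ R(z) = 1 + z + 56/55z².

Solve |R(x)|<1 on ℝ⁻.
x=-0.98: |R|=0.9979
R=1: x+56/55x²=0 ⇒ x=−55/56=-0.9821; min R=1−1/(4·56/55)=0.7545>−1
Confirm numerically:
  x=-0.778: |R|=0.83829 <1
  x=-0.766: |R|=0.83142 <1
  x=-0.741: |R|=0.81806 <1
  x=-0.561: |R|=0.75944 <1
  x=-1.571: |R|=1.94191 >1
  x=-1.394: |R|=1.58457 >1
Interval (-0.9821, 0).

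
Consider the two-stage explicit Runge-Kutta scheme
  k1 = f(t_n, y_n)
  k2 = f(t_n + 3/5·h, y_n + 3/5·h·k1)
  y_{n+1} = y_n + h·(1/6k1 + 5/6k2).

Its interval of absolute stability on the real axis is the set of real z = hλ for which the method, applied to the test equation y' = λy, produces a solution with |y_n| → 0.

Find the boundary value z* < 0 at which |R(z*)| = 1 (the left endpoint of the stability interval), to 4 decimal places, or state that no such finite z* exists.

On y'=λy, z=hλ:
  k1=λy_n ⇒ h·k1=z·y_n;  k2=λ(1+3/5z)y_n ⇒ h·k2=z(1+3/5z)y_n
  y_{n+1}/y_n = 1 + 1/6z + 5/6z(1+3/5z) = 1 + z + 1/2z²
  so R(z) = 1 + z + 1/2z².

Solve |R(x)|<1 on ℝ⁻.
x=-1.49: |R|=0.6200
R=1: x+1/2x²=0 ⇒ x=−2=-2.0000; min R=1−1/(4·1/2)=0.5000>−1
Confirm numerically:
  x=-1.214: |R|=0.52290 <1
  x=-1.049: |R|=0.50120 <1
  x=-0.957: |R|=0.50092 <1
  x=-2.381: |R|=1.45358 >1
  x=-2.191: |R|=1.20924 >1
  x=-2.169: |R|=1.18328 >1
Interval (-2.0000, 0).

left endpoint -2.0000.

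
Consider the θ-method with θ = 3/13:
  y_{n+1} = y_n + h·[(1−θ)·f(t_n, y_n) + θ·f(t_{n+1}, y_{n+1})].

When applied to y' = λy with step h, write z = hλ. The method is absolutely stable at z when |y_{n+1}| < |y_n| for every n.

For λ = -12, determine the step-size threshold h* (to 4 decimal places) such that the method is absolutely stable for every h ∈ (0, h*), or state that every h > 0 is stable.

Test eqn y'=λy, z=hλ:
  y_{n+1} = y_n + z·[10/13·y_n + 3/13·y_{n+1}] ⇒ (1 − 3/13z)y_{n+1} = (1 + 10/13z)y_n
  ⇒ R(z) = (1 + 10/13z)/(1 − 3/13z).

Solve |R(x)|<1 on ℝ⁻.
x=-0.52: |R|=0.5357
R=−1: 1+10/13x = −1+3/13x ⇒ -7/13x=2 ⇒ x=2/(-7/13)=-3.7143
Confirm numerically:
  x=-3.586: |R|=0.96220 <1
  x=-2.846: |R|=0.71780 <1
  x=-2.324: |R|=0.51272 <1
  x=-1.667: |R|=0.20388 <1
  x=-4.122: |R|=1.11251 >1
  x=-4.054: |R|=1.09451 >1
  x=-3.897: |R|=1.05180 >1
Stable set (-3.7143, 0).

(-3.7143,0); λ=-12 ⇒ h* = (26/7)/12 = 0.3095.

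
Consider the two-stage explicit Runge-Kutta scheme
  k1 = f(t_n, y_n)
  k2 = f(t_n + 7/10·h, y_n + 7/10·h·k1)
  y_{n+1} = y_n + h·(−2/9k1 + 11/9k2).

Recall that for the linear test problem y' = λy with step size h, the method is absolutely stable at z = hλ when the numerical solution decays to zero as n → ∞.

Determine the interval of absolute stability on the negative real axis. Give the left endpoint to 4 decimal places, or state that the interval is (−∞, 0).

With y'=λy (z=hλ):
  k1=λy_n ⇒ h·k1=z·y_n;  k2=λ(1+7/10z)y_n ⇒ h·k2=z(1+7/10z)y_n
  y_{n+1}/y_n = 1 − 2/9z + 11/9z(1+7/10z) = 1 + z + 77/90z²
  ⇒ R(z) = 1 + z + 77/90z².

Solve |R(x)|<1 on ℝ⁻.
x=-0.68: |R|=0.7156
R=1: x+77/90x²=0 ⇒ x=−90/77=-1.1688; min R=1−1/(4·77/90)=0.7078>−1
Confirm numerically:
  x=-1.064: |R|=0.90457 <1
  x=-0.986: |R|=0.84577 <1
  x=-0.691: |R|=0.71751 <1
  x=-0.476: |R|=0.71785 <1
  x=-1.479: |R|=1.39248 >1
  x=-1.256: |R|=1.09367 >1
So |R|<1 on (-1.1688, 0).

(-1.1688, 0).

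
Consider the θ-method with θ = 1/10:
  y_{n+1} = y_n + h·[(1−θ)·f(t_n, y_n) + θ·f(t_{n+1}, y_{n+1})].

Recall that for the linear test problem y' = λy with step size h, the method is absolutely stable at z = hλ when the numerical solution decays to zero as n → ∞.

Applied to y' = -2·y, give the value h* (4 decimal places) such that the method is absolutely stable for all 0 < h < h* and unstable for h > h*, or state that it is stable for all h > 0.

(-2.5000,0); λ=-2 ⇒ h* = (5/2)/2 = 1.2500.

Test eqn y'=λy, z=hλ:
  y_{n+1} = y_n + z·[9/10·y_n + 1/10·y_{n+1}] ⇒ (1 − 1/10z)y_{n+1} = (1 + 9/10z)y_n
  R(z) = (1 + 9/10z)/(1 − 1/10z).

Find x<0 with |R(x)|<1.
x=-0.35: |R|=0.6618
R=−1: 1+9/10x = −1+1/10x ⇒ -4/5x=2 ⇒ x=2/(-4/5)=-2.5000
Confirm numerically:
  x=-2.295: |R|=0.86661 <1
  x=-2.242: |R|=0.83140 <1
  x=-1.656: |R|=0.42073 <1
  x=-1.502: |R|=0.30586 <1
  x=-2.702: |R|=1.12722 >1
  x=-2.520: |R|=1.01278 >1
Stable set (-2.5000, 0).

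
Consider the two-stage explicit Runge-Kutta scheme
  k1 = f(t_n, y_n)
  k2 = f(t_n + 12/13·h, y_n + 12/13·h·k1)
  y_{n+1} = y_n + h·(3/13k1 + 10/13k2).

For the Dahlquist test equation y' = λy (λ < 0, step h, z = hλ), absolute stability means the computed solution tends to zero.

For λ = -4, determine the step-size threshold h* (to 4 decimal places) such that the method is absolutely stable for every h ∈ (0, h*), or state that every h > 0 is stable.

On y'=λy, z=hλ:
  k1=λy_n ⇒ h·k1=z·y_n;  k2=λ(1+12/13z)y_n ⇒ h·k2=z(1+12/13z)y_n
  y_{n+1}/y_n = 1 + 3/13z + 10/13z(1+12/13z) = 1 + z + 120/169z²
  so R(z) = 1 + z + 120/169z².

Need |R(x)|<1, x<0.
x=-0.49: |R|=0.6805
R=1: x+120/169x²=0 ⇒ x=−169/120=-1.4083; min R=1−1/(4·120/169)=0.6479>−1
Confirm numerically:
  x=-1.210: |R|=0.82960 <1
  x=-1.124: |R|=0.77307 <1
  x=-0.664: |R|=0.64906 <1
  x=-1.955: |R|=1.75886 >1
  x=-1.550: |R|=1.15592 >1
Interval (-1.4083, 0).

(-1.4083,0); λ=-4 ⇒ h* = (169/120)/4 = 0.3521.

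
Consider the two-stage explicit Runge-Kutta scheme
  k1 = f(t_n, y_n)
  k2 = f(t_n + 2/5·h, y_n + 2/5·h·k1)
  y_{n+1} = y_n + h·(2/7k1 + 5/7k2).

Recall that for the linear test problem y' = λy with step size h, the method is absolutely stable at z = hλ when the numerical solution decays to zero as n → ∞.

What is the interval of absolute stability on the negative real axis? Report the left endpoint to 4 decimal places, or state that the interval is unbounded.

(-3.5000, 0).

With y'=λy (z=hλ):
  k1=λy_n ⇒ h·k1=z·y_n;  k2=λ(1+2/5z)y_n ⇒ h·k2=z(1+2/5z)y_n
  y_{n+1}/y_n = 1 + 2/7z + 5/7z(1+2/5z) = 1 + z + 2/7z²
  ⇒ R(z) = 1 + z + 2/7z².

Need |R(x)|<1, x<0.
x=-1.74: |R|=0.1250
R=1: x+2/7x²=0 ⇒ x=−7/2=-3.5000; min R=1−1/(4·2/7)=0.1250>−1
Confirm numerically:
  x=-2.836: |R|=0.46197 <1
  x=-2.592: |R|=0.32756 <1
  x=-2.556: |R|=0.31061 <1
  x=-1.882: |R|=0.12998 <1
  x=-3.812: |R|=1.33981 >1
  x=-3.656: |R|=1.16295 >1
  x=-3.608: |R|=1.11133 >1
Stable set (-3.5000, 0).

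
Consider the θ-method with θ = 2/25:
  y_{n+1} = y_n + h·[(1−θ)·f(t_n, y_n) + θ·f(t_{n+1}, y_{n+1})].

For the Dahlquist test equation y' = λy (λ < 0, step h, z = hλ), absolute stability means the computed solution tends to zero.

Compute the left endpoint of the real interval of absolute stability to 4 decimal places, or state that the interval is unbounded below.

left endpoint -2.3810.

With y'=λy (z=hλ):
  y_{n+1} = y_n + z·[23/25·y_n + 2/25·y_{n+1}] ⇒ (1 − 2/25z)y_{n+1} = (1 + 23/25z)y_n
  ⇒ R(z) = (1 + 23/25z)/(1 − 2/25z).

Solve |R(x)|<1 on ℝ⁻.
x=-1: |R|=0.0741
R=−1: 1+23/25x = −1+2/25x ⇒ -21/25x=2 ⇒ x=2/(-21/25)=-2.3810
Confirm numerically:
  x=-1.764: |R|=0.54585 <1
  x=-1.593: |R|=0.41294 <1
  x=-1.585: |R|=0.40664 <1
  x=-1.583: |R|=0.40506 <1
  x=-2.779: |R|=1.27355 >1
  x=-2.693: |R|=1.21566 >1
  x=-2.469: |R|=1.06176 >1
So |R|<1 on (-2.3810, 0).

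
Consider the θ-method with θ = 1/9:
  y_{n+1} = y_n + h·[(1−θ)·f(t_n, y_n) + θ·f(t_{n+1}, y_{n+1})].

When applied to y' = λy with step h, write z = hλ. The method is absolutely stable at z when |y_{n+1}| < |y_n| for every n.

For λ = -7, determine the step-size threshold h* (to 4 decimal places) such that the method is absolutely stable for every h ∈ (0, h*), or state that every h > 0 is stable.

(-2.5714,0); λ=-7 ⇒ h* = (18/7)/7 = 0.3673.

Set f=λy, z=hλ:
  y_{n+1} = y_n + z·[8/9·y_n + 1/9·y_{n+1}] ⇒ (1 − 1/9z)y_{n+1} = (1 + 8/9z)y_n
  so R(z) = (1 + 8/9z)/(1 − 1/9z).

Find x<0 with |R(x)|<1.
x=-1.5: |R|=0.2857
R=−1: 1+8/9x = −1+1/9x ⇒ -7/9x=2 ⇒ x=2/(-7/9)=-2.5714
Confirm numerically:
  x=-2.313: |R|=0.84010 <1
  x=-1.638: |R|=0.38579 <1
  x=-1.574: |R|=0.33970 <1
  x=-1.417: |R|=0.22425 <1
  x=-3.084: |R|=1.29692 >1
  x=-2.716: |R|=1.08638 >1
So |R|<1 on (-2.5714, 0).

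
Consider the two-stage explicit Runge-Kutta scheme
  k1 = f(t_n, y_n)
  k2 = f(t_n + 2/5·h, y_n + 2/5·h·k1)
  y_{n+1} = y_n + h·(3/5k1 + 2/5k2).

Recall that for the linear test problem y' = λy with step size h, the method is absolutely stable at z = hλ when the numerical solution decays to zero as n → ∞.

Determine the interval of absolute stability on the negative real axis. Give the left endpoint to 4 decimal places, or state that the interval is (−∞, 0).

Set f=λy, z=hλ:
  k1=λy_n ⇒ h·k1=z·y_n;  k2=λ(1+2/5z)y_n ⇒ h·k2=z(1+2/5z)y_n
  y_{n+1}/y_n = 1 + 3/5z + 2/5z(1+2/5z) = 1 + z + 4/25z²
  so R(z) = 1 + z + 4/25z².

Need |R(x)|<1, x<0.
x=-0.53: |R|=0.5149
R=1: x+4/25x²=0 ⇒ x=−25/4=-6.2500; min R=1−1/(4·4/25)=-0.5625>−1
Confirm numerically:
  x=-5.398: |R|=0.26414 <1
  x=-5.051: |R|=0.03102 <1
  x=-4.223: |R|=0.36960 <1
  x=-6.724: |R|=1.50995 >1
  x=-6.447: |R|=1.20321 >1
  x=-6.310: |R|=1.06058 >1
Stable set (-6.2500, 0).

z∈(-6.2500,0).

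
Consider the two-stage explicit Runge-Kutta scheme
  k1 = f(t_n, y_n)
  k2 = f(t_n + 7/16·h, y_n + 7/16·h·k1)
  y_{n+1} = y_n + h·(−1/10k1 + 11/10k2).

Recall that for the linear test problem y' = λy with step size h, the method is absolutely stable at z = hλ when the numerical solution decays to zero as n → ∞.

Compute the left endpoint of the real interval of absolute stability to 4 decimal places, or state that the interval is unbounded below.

z* = -2.0779.

Set f=λy, z=hλ:
  k1=λy_n ⇒ h·k1=z·y_n;  k2=λ(1+7/16z)y_n ⇒ h·k2=z(1+7/16z)y_n
  y_{n+1}/y_n = 1 − 1/10z + 11/10z(1+7/16z) = 1 + z + 77/160z²
  Hence R(z) = 1 + z + 77/160z².

Find x<0 with |R(x)|<1.
x=-0.49: |R|=0.6255
R=1: x+77/160x²=0 ⇒ x=−160/77=-2.0779; min R=1−1/(4·77/160)=0.4805>−1
Confirm numerically:
  x=-1.806: |R|=0.76366 <1
  x=-1.146: |R|=0.48603 <1
  x=-1.024: |R|=0.48063 <1
  x=-0.981: |R|=0.48214 <1
  x=-2.366: |R|=1.32802 >1
  x=-2.360: |R|=1.32037 >1
  x=-2.304: |R|=1.25068 >1
So |R|<1 on (-2.0779, 0).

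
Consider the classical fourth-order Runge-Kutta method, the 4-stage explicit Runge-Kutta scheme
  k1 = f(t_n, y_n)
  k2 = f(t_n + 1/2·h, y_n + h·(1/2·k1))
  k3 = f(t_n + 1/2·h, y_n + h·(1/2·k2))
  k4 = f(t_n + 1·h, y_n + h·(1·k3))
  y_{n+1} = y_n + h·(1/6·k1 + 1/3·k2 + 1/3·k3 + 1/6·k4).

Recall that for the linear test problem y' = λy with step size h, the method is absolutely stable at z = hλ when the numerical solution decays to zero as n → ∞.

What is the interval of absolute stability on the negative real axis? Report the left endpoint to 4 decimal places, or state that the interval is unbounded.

z∈(-2.7853,0).

On y'=λy, z=hλ:
  order 4, 4-stage ⇒ R(z)=1+z+z^2/2+z^3/6+z^4/24
  (e.g. R(-0.83)=0.43893, |R|=0.43893)

Boundary: |R(x)|=1, x<0.
x=-0.83: |R|=0.4389
|R(-1.73)|=0.2767 |R(-1.63)|=0.2708 |R(-0.58)|=0.5604
Bisect:
  x_lo=-3.2335 |R|=1.9145  x_hi=-0.3363 |R|=0.7144
  mid=-1.78491 |R|=0.28320 →hi
  mid=-2.50921 |R|=0.65753 →hi
  mid=-2.87136 |R|=1.13771 →lo
  mid=-2.69029 |R|=0.86596 →hi
  mid=-2.78082 |R|=0.99328 →hi
  mid=-2.82609 |R|=1.06328 →lo
  mid=-2.80346 |R|=1.02773 →lo
  mid=-2.79214 |R|=1.01037 →lo
  mid=-2.78648 |R|=1.00179 →lo
  ...
  [-2.78542,-2.78524] ⇒ x*=-2.7853
Interval (-2.7853, 0).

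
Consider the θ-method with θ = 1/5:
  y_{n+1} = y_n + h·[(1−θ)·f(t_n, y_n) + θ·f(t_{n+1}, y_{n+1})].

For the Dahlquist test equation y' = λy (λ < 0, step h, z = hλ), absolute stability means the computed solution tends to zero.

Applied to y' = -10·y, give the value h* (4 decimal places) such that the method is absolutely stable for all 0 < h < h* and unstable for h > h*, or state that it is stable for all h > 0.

Test eqn y'=λy, z=hλ:
  y_{n+1} = y_n + z·[4/5·y_n + 1/5·y_{n+1}] ⇒ (1 − 1/5z)y_{n+1} = (1 + 4/5z)y_n
  ⇒ R(z) = (1 + 4/5z)/(1 − 1/5z).

Need |R(x)|<1, x<0.
x=-0.52: |R|=0.5290
R=−1: 1+4/5x = −1+1/5x ⇒ -3/5x=2 ⇒ x=2/(-3/5)=-3.3333
Confirm numerically:
  x=-1.835: |R|=0.34236 <1
  x=-1.759: |R|=0.30123 <1
  x=-1.587: |R|=0.20465 <1
  x=-1.471: |R|=0.13661 <1
  x=-3.712: |R|=1.13039 >1
  x=-3.370: |R|=1.01314 >1
  x=-3.368: |R|=1.01243 >1
Interval (-3.3333, 0).

(-3.3333,0); λ=-10 ⇒ h* = (10/3)/10 = 0.3333.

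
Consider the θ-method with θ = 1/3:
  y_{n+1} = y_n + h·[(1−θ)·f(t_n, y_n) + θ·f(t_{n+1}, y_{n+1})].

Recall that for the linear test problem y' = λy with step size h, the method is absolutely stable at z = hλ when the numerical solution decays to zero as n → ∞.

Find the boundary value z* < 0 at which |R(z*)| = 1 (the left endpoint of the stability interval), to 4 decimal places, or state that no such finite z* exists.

left endpoint -6.0000.

Test eqn y'=λy, z=hλ:
  y_{n+1} = y_n + z·[2/3·y_n + 1/3·y_{n+1}] ⇒ (1 − 1/3z)y_{n+1} = (1 + 2/3z)y_n
  Hence R(z) = (1 + 2/3z)/(1 − 1/3z).

Boundary: |R(x)|=1, x<0.
x=-0.9: |R|=0.3077
R=−1: 1+2/3x = −1+1/3x ⇒ -1/3x=2 ⇒ x=2/(-1/3)=-6.0000
Confirm numerically:
  x=-5.569: |R|=0.94970 <1
  x=-4.209: |R|=0.75156 <1
  x=-2.632: |R|=0.40199 <1
  x=-2.550: |R|=0.37838 <1
  x=-6.471: |R|=1.04973 >1
  x=-6.155: |R|=1.01693 >1
Interval (-6.0000, 0).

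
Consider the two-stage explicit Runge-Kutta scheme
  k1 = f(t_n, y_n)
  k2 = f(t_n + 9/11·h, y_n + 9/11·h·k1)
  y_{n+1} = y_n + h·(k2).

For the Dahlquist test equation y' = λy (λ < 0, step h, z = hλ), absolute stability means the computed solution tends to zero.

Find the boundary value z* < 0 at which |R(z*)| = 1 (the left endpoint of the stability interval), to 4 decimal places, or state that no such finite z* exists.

On y'=λy, z=hλ:
  k1=λy_n ⇒ h·k1=z·y_n;  k2=λ(1+9/11z)y_n ⇒ h·k2=z(1+9/11z)y_n
  y_{n+1}/y_n = 1 + z(1+9/11z) = 1 + z + 9/11z²
  ⇒ R(z) = 1 + z + 9/11z².

Find x<0 with |R(x)|<1.
x=-1.01: |R|=0.8246
R=1: x+9/11x²=0 ⇒ x=−11/9=-1.2222; min R=1−1/(4·9/11)=0.6944>−1
Confirm numerically:
  x=-1.026: |R|=0.83528 <1
  x=-0.996: |R|=0.81565 <1
  x=-0.980: |R|=0.80578 <1
  x=-0.655: |R|=0.69602 <1
  x=-1.633: |R|=1.54884 >1
  x=-1.398: |R|=1.20106 >1
Stable set (-1.2222, 0).

z* = -1.2222.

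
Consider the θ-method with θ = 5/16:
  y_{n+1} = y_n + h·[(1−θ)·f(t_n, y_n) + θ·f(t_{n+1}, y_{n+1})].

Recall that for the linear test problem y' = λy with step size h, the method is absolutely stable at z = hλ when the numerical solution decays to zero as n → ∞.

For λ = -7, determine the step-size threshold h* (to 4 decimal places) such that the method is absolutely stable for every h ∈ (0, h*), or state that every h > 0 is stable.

Set f=λy, z=hλ:
  y_{n+1} = y_n + z·[11/16·y_n + 5/16·y_{n+1}] ⇒ (1 − 5/16z)y_{n+1} = (1 + 11/16z)y_n
  ⇒ R(z) = (1 + 11/16z)/(1 − 5/16z).

Need |R(x)|<1, x<0.
x=-0.63: |R|=0.4736
R=−1: 1+11/16x = −1+5/16x ⇒ -3/8x=2 ⇒ x=2/(-3/8)=-5.3333
Confirm numerically:
  x=-4.246: |R|=0.82476 <1
  x=-2.761: |R|=0.48217 <1
  x=-2.722: |R|=0.47085 <1
  x=-5.778: |R|=1.05943 >1
  x=-5.586: |R|=1.03451 >1
So |R|<1 on (-5.3333, 0).

(-5.3333,0); λ=-7 ⇒ h* = (16/3)/7 = 0.7619.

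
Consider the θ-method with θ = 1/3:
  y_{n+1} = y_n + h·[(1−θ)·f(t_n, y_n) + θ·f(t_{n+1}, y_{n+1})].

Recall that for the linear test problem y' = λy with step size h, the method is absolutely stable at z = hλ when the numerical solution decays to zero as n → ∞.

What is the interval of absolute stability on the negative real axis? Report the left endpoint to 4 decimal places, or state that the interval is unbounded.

z∈(-6.0000,0).

Test eqn y'=λy, z=hλ:
  y_{n+1} = y_n + z·[2/3·y_n + 1/3·y_{n+1}] ⇒ (1 − 1/3z)y_{n+1} = (1 + 2/3z)y_n
  R(z) = (1 + 2/3z)/(1 − 1/3z).

Boundary: |R(x)|=1, x<0.
x=-0.59: |R|=0.5070
R=−1: 1+2/3x = −1+1/3x ⇒ -1/3x=2 ⇒ x=2/(-1/3)=-6.0000
Confirm numerically:
  x=-4.985: |R|=0.87289 <1
  x=-4.914: |R|=0.86277 <1
  x=-3.903: |R|=0.69622 <1
  x=-2.726: |R|=0.42822 <1
  x=-6.549: |R|=1.05749 >1
  x=-6.119: |R|=1.01305 >1
  x=-6.111: |R|=1.01218 >1
So |R|<1 on (-6.0000, 0).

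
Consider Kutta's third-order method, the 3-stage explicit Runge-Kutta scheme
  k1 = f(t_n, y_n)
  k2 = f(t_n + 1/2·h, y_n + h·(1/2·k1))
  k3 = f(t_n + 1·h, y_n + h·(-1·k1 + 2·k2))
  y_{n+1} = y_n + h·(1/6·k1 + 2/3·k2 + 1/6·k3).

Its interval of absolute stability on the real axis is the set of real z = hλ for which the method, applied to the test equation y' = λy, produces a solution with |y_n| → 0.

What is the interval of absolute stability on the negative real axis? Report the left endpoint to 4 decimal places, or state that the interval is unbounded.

z∈(-2.5127,0).

With y'=λy (z=hλ):
  order 3, 3-stage ⇒ R(z)=1+z+z^2/2+z^3/6
  (e.g. R(-0.54)=0.57956, |R|=0.57956)

Boundary: |R(x)|=1, x<0.
x=-0.54: |R|=0.5796
|R(-1.94)|=0.2751 |R(-1.02)|=0.3233 |R(-0.59)|=0.5498
Bisect:
  x_lo=-3.2684 |R|=2.7462  x_hi=-0.0639 |R|=0.9381
  mid=-1.66614 |R|=0.04900 →hi
  mid=-2.46725 |R|=0.92675 →hi
  mid=-2.86781 |R|=1.68661 →lo
  mid=-2.66753 |R|=1.27324 →lo
  mid=-2.56739 |R|=1.09214 →lo
  mid=-2.51732 |R|=1.00754 →lo
  mid=-2.49229 |R|=0.96668 →hi
  mid=-2.50481 |R|=0.98699 →hi
  ...
  [-2.51282,-2.51263] ⇒ x*=-2.5127
So |R|<1 on (-2.5127, 0).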